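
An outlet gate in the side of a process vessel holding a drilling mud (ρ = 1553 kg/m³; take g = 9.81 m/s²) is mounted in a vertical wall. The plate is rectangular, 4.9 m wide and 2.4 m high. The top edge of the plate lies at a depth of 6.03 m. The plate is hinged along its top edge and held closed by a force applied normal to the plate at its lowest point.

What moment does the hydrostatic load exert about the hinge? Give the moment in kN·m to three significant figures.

M ≈ 1640 kN·m

γ = ρg = 1553 × 9.81 / 1000 = 15.23493 kN/m³.
The centroid lies 2.4/2 = 1.2 m below the top edge, so the centroid depth is h_c = 6.03 + 1.2 = 7.23 m.
A = 4.9 × 2.4 = 11.76 m².
Resultant F = γ·h_c·A = 15.23493 × 7.23 × 11.76 = 1295.35 kN.
I_c = b·h³/12 = 4.9 × 2.4³/12 = 5.6448 m⁴.
Centre of pressure: y_p = y_c + I_c/(y_c·A) = 7.23 + 5.6448/(7.23 × 11.76) = 7.23 + 0.06639 = 7.29639 m along the plane.
The resultant acts 1.2 + 0.06639 = 1.26639 m (along the plate) below the hinge at the top edge, so the moment about the hinge is M = F × 1.26639 = 1295.35 × 1.26639 = 1640.42 kN·m.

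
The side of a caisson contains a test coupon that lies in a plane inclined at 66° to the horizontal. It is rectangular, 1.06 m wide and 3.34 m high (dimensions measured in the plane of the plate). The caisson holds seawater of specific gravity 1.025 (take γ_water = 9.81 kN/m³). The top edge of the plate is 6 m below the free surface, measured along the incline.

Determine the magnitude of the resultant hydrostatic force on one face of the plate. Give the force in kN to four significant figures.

F ≈ 249.4 kN

γ = 1.025 × 9.81 = 10.05525 kN/m³.
Let θ = 66° be the plate's angle to the horizontal; measure y along the incline from where the plane meets the free surface. Vertical depth h = y·sinθ with sinθ = 0.913545.
The centroid lies 3.34/2 = 1.67 m below the top edge, so y_c = 6 + 1.67 = 7.67 m and h_c = 7.67 × 0.913545 = 7.00689 m.
A = 1.06 × 3.34 = 3.5404 m².
Resultant F = γ·h_c·A = 10.05525 × 7.00689 × 3.5404 = 249.443 kN.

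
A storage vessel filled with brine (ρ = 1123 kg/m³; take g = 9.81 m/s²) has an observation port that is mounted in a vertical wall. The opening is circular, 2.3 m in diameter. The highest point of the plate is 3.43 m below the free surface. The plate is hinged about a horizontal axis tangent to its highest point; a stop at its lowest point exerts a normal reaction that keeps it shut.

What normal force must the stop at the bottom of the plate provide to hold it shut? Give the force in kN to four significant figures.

P ≈ 111.4 kN

γ = ρg = 1123 × 9.81 / 1000 = 11.01663 kN/m³.
The centroid is at the centre, 1.15 m below the top of the plate, so the centroid depth is h_c = 3.43 + 1.15 = 4.58 m.
A = π(1.15)² = 4.15476 m².
Resultant F = γ·h_c·A = 11.01663 × 4.58 × 4.15476 = 209.633 kN.
I_c = πr⁴/4 = π × 1.15⁴/4 = 1.37367 m⁴.
Centre of pressure: y_p = y_c + I_c/(y_c·A) = 4.58 + 1.37367/(4.58 × 4.15476) = 4.58 + 0.072189 = 4.65219 m along the plane.
The resultant acts 1.15 + 0.072189 = 1.22219 m (along the plate) below the hinge at the top edge, so the moment about the hinge is M = F × 1.22219 = 209.633 × 1.22219 = 256.211 kN·m.
A normal force at the bottom, 2.3 m from the hinge, must supply this moment: P = 256.211/2.3 = 111.396 kN.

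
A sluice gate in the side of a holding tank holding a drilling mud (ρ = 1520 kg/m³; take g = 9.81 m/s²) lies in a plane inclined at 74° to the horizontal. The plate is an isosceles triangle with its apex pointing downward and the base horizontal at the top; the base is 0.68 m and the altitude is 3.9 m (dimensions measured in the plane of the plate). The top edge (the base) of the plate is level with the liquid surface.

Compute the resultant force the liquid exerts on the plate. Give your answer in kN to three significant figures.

F ≈ 24.7 kN

γ = ρg = 1520 × 9.81 / 1000 = 14.9112 kN/m³.
Let θ = 74° be the plate's angle to the horizontal; measure y along the incline from where the plane meets the free surface. Vertical depth h = y·sinθ with sinθ = 0.961262.
With the apex down, the centroid sits h/3 = 3.9/3 = 1.3 m below the base (the top edge), so y_c = 1.3 m and h_c = 1.3 × 0.961262 = 1.24964 m.
A = ½ × 0.68 × 3.9 = 1.326 m².
Resultant F = γ·h_c·A = 14.9112 × 1.24964 × 1.326 = 24.7082 kN.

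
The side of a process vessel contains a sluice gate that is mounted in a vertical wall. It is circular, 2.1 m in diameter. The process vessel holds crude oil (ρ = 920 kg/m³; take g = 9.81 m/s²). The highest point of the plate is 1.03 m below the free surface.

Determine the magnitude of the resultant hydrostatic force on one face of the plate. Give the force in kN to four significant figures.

γ = ρg = 920 × 9.81 / 1000 = 9.0252 kN/m³.
The centroid is at the centre, 1.05 m below the top of the plate, so the centroid depth is h_c = 1.03 + 1.05 = 2.08 m.
A = π(1.05)² = 3.46361 m².
Resultant F = γ·h_c·A = 9.0252 × 2.08 × 3.46361 = 65.0203 kN.

F ≈ 65.02 kN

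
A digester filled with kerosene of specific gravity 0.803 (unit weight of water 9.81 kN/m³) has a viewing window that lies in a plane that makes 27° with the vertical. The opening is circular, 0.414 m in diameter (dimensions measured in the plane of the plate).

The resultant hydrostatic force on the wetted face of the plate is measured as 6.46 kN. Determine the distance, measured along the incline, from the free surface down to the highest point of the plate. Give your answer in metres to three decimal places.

γ = 0.803 × 9.81 = 7.87743 kN/m³.
A = π(0.207)² = 0.134614 m².
From F = γ·h_c·A, the centroid depth is h_c = 6.46/(7.87743 × 0.134614) = 6.09197 m.
The plate makes 27° with the vertical, i.e. θ = 90° − 27° = 63° to the horizontal. Measuring y along the incline from the free-surface line, vertical depth h = y·sinθ with sinθ = 0.891007.
Along the incline, y_c = h_c/sinθ = 6.09197/0.891007 = 6.83717 m.
The centroid is at the centre, 0.207 m below the top of the plate, so the highest point sits at y_top = 6.83717 − 0.207 = 6.63017 m along the incline.

y_top ≈ 6.630 m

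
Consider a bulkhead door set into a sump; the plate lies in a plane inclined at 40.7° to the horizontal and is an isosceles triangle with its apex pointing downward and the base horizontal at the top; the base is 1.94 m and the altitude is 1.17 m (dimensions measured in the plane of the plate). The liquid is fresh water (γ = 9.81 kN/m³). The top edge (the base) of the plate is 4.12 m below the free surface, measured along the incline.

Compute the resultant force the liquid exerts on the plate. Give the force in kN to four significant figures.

F ≈ 32.74 kN

γ = 9.81 kN/m³.
Let θ = 40.7° be the plate's angle to the horizontal; measure y along the incline from where the plane meets the free surface. Vertical depth h = y·sinθ with sinθ = 0.652098.
With the apex down, the centroid sits h/3 = 1.17/3 = 0.39 m below the base (the top edge), so y_c = 4.12 + 0.39 = 4.51 m and h_c = 4.51 × 0.652098 = 2.94096 m.
A = ½ × 1.94 × 1.17 = 1.1349 m².
Resultant F = γ·h_c·A = 9.81 × 2.94096 × 1.1349 = 32.7428 kN.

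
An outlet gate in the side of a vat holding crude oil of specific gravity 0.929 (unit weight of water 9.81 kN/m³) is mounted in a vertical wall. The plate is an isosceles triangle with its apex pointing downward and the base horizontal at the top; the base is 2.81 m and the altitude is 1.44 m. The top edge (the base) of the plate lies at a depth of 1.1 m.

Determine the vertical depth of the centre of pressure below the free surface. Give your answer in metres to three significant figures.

γ = 0.929 × 9.81 = 9.11349 kN/m³.
With the apex down, the centroid sits h/3 = 1.44/3 = 0.48 m below the base (the top edge), so the centroid depth is h_c = 1.1 + 0.48 = 1.58 m.
A = ½ × 2.81 × 1.44 = 2.0232 m².
Resultant F = γ·h_c·A = 9.11349 × 1.58 × 2.0232 = 29.1327 kN.
I_c = b·h³/36 = 2.81 × 1.44³/36 = 0.233073 m⁴.
Centre of pressure: y_p = y_c + I_c/(y_c·A) = 1.58 + 0.233073/(1.58 × 2.0232) = 1.58 + 0.0729115 = 1.65291 m along the plane.

h_p = 1.65 m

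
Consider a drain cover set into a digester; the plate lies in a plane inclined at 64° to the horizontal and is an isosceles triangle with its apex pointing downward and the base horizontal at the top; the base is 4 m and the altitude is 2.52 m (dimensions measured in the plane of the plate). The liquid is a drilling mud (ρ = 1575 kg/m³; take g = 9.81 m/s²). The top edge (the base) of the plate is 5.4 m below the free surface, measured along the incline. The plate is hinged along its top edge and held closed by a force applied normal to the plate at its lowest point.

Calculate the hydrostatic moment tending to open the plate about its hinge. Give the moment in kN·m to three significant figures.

M ≈ 392 kN·m

γ = ρg = 1575 × 9.81 / 1000 = 15.45075 kN/m³.
Let θ = 64° be the plate's angle to the horizontal; measure y along the incline from where the plane meets the free surface. Vertical depth h = y·sinθ with sinθ = 0.898794.
With the apex down, the centroid sits h/3 = 2.52/3 = 0.84 m below the base (the top edge), so y_c = 5.4 + 0.84 = 6.24 m and h_c = 6.24 × 0.898794 = 5.60847 m.
A = ½ × 4 × 2.52 = 5.04 m².
Resultant F = γ·h_c·A = 15.45075 × 5.60847 × 5.04 = 436.742 kN.
I_c = b·h³/36 = 4 × 2.52³/36 = 1.77811 m⁴.
Centre of pressure: y_p = y_c + I_c/(y_c·A) = 6.24 + 1.77811/(6.24 × 5.04) = 6.24 + 0.0565384 = 6.29654 m along the plane.
The resultant acts 0.84 + 0.0565384 = 0.896538 m (along the plate) below the hinge at the top edge, so the moment about the hinge is M = F × 0.896538 = 436.742 × 0.896538 = 391.556 kN·m.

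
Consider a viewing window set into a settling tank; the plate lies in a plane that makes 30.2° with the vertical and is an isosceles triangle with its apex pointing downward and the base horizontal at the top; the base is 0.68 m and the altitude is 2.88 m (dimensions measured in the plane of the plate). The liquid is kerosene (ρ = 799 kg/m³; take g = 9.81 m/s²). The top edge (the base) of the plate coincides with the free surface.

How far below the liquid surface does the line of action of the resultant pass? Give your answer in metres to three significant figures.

γ = ρg = 799 × 9.81 / 1000 = 7.83819 kN/m³.
The plate makes 30.2° with the vertical, i.e. θ = 90° − 30.2° = 59.8° to the horizontal. Measuring y along the incline from the free-surface line, vertical depth h = y·sinθ with sinθ = 0.864275.
With the apex down, the centroid sits h/3 = 2.88/3 = 0.96 m below the base (the top edge), so y_c = 0.96 m and h_c = 0.96 × 0.864275 = 0.829704 m.
A = ½ × 0.68 × 2.88 = 0.9792 m².
Resultant F = γ·h_c·A = 7.83819 × 0.829704 × 0.9792 = 6.36811 kN.
I_c = b·h³/36 = 0.68 × 2.88³/36 = 0.451215 m⁴.
Centre of pressure: y_p = y_c + I_c/(y_c·A) = 0.96 + 0.451215/(0.96 × 0.9792) = 0.96 + 0.48 = 1.44 m along the plane.
Vertically, h_p = y_p·sinθ = 1.44 × 0.864275 = 1.24456 m.

h_p = 1.24 m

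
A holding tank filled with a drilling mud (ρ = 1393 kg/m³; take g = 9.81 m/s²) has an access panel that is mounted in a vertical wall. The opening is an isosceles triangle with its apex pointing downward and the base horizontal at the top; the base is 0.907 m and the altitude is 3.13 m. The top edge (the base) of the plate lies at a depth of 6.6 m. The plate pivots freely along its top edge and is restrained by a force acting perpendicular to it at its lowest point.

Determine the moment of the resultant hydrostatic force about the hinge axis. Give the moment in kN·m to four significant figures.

γ = ρg = 1393 × 9.81 / 1000 = 13.66533 kN/m³.
With the apex down, the centroid sits h/3 = 3.13/3 = 1.04333 m below the base (the top edge), so the centroid depth is h_c = 6.6 + 1.04333 = 7.64333 m.
A = ½ × 0.907 × 3.13 = 1.41945 m².
Resultant F = γ·h_c·A = 13.66533 × 7.64333 × 1.41945 = 148.26 kN.
I_c = b·h³/36 = 0.907 × 3.13³/36 = 0.77257 m⁴.
Centre of pressure: y_p = y_c + I_c/(y_c·A) = 7.64333 + 0.77257/(7.64333 × 1.41945) = 7.64333 + 0.071209 = 7.71454 m along the plane.
The resultant acts 1.04333 + 0.071209 = 1.11454 m (along the plate) below the hinge at the top edge, so the moment about the hinge is M = F × 1.11454 = 148.26 × 1.11454 = 165.242 kN·m.

M ≈ 165.2 kN·m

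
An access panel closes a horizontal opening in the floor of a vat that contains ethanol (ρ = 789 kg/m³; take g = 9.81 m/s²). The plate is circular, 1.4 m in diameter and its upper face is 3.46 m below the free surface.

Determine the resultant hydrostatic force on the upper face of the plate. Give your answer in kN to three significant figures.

F ≈ 41.2 kN

γ = ρg = 789 × 9.81 / 1000 = 7.74009 kN/m³.
The plate is horizontal, so pressure is uniform at p = γ·h = 7.74009 × 3.46 = 26.7807 kN/m².
A = π(0.7)² = 1.53938 m².
F = p·A = 26.7807 × 1.53938 = 41.2257 kN.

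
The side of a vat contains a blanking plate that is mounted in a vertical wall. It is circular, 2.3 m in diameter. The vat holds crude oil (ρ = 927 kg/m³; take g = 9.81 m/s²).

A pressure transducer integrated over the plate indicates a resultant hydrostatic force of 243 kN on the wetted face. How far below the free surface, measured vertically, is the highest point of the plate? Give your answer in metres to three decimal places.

d_top ≈ 5.281 m

γ = ρg = 927 × 9.81 / 1000 = 9.09387 kN/m³.
A = π(1.15)² = 4.15476 m².
From F = γ·h_c·A, the centroid depth is h_c = 243/(9.09387 × 4.15476) = 6.43149 m.
The centroid is at the centre, 1.15 m below the top of the plate, so the highest point sits at h_top = 6.43149 − 1.15 = 5.28149 m below the surface.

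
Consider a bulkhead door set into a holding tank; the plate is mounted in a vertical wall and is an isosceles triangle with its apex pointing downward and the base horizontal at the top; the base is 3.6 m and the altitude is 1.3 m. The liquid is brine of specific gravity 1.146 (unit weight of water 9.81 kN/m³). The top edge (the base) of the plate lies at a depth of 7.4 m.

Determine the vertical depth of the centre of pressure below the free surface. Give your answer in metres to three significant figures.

h_p = 7.85 m

γ = 1.146 × 9.81 = 11.24226 kN/m³.
With the apex down, the centroid sits h/3 = 1.3/3 = 0.433333 m below the base (the top edge), so the centroid depth is h_c = 7.4 + 0.433333 = 7.83333 m.
A = ½ × 3.6 × 1.3 = 2.34 m².
Resultant F = γ·h_c·A = 11.24226 × 7.83333 × 2.34 = 206.071 kN.
I_c = b·h³/36 = 3.6 × 1.3³/36 = 0.2197 m⁴.
Centre of pressure: y_p = y_c + I_c/(y_c·A) = 7.83333 + 0.2197/(7.83333 × 2.34) = 7.83333 + 0.0119858 = 7.84532 m along the plane.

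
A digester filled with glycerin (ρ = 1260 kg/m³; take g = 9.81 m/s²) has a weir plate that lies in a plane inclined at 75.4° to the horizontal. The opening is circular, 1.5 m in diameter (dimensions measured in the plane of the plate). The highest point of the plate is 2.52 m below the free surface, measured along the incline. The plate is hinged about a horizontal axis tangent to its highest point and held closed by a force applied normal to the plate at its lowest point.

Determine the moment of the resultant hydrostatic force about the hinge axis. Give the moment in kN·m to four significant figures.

M ≈ 54.81 kN·m

γ = ρg = 1260 × 9.81 / 1000 = 12.3606 kN/m³.
Let θ = 75.4° be the plate's angle to the horizontal; measure y along the incline from where the plane meets the free surface. Vertical depth h = y·sinθ with sinθ = 0.967709.
The centroid is at the centre, 0.75 m below the top of the plate, so y_c = 2.52 + 0.75 = 3.27 m and h_c = 3.27 × 0.967709 = 3.16441 m.
A = π(0.75)² = 1.76715 m².
Resultant F = γ·h_c·A = 12.3606 × 3.16441 × 1.76715 = 69.1203 kN.
I_c = πr⁴/4 = π × 0.75⁴/4 = 0.248505 m⁴.
Centre of pressure: y_p = y_c + I_c/(y_c·A) = 3.27 + 0.248505/(3.27 × 1.76715) = 3.27 + 0.0430045 = 3.313 m along the plane.
The resultant acts 0.75 + 0.0430045 = 0.793005 m (along the plate) below the hinge at the top edge, so the moment about the hinge is M = F × 0.793005 = 69.1203 × 0.793005 = 54.8127 kN·m.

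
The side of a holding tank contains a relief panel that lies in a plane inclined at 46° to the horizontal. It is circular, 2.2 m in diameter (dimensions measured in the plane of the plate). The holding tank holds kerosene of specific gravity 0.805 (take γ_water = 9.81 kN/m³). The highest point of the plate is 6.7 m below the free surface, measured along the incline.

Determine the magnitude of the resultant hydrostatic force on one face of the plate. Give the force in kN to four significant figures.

F ≈ 168.4 kN

γ = 0.805 × 9.81 = 7.89705 kN/m³.
Let θ = 46° be the plate's angle to the horizontal; measure y along the incline from where the plane meets the free surface. Vertical depth h = y·sinθ with sinθ = 0.719340.
The centroid is at the centre, 1.1 m below the top of the plate, so y_c = 6.7 + 1.1 = 7.8 m and h_c = 7.8 × 0.719340 = 5.61085 m.
A = π(1.1)² = 3.80133 m².
Resultant F = γ·h_c·A = 7.89705 × 5.61085 × 3.80133 = 168.434 kN.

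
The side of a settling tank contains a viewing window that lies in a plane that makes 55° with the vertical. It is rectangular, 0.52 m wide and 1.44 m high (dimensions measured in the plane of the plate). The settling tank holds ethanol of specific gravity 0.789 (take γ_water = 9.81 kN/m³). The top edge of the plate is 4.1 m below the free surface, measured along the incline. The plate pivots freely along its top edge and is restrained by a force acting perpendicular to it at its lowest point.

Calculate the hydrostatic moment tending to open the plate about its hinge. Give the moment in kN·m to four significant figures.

γ = 0.789 × 9.81 = 7.74009 kN/m³.
The plate makes 55° with the vertical, i.e. θ = 90° − 55° = 35° to the horizontal. Measuring y along the incline from the free-surface line, vertical depth h = y·sinθ with sinθ = 0.573576.
The centroid lies 1.44/2 = 0.72 m below the top edge, so y_c = 4.1 + 0.72 = 4.82 m and h_c = 4.82 × 0.573576 = 2.76464 m.
A = 0.52 × 1.44 = 0.7488 m².
Resultant F = γ·h_c·A = 7.74009 × 2.76464 × 0.7488 = 16.0232 kN.
I_c = b·h³/12 = 0.52 × 1.44³/12 = 0.129393 m⁴.
Centre of pressure: y_p = y_c + I_c/(y_c·A) = 4.82 + 0.129393/(4.82 × 0.7488) = 4.82 + 0.0358507 = 4.85585 m along the plane.
The resultant acts 0.72 + 0.0358507 = 0.755851 m (along the plate) below the hinge at the top edge, so the moment about the hinge is M = F × 0.755851 = 16.0232 × 0.755851 = 12.1112 kN·m.

M ≈ 12.11 kN·m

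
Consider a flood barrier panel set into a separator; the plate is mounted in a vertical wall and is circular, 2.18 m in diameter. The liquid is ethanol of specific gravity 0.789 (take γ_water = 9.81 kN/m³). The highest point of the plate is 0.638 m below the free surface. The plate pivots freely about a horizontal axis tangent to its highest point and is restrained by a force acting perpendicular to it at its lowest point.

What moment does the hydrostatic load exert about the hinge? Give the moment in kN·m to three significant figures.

γ = 0.789 × 9.81 = 7.74009 kN/m³.
The centroid is at the centre, 1.09 m below the top of the plate, so the centroid depth is h_c = 0.638 + 1.09 = 1.728 m.
A = π(1.09)² = 3.73253 m².
Resultant F = γ·h_c·A = 7.74009 × 1.728 × 3.73253 = 49.9221 kN.
I_c = πr⁴/4 = π × 1.09⁴/4 = 1.10865 m⁴.
Centre of pressure: y_p = y_c + I_c/(y_c·A) = 1.728 + 1.10865/(1.728 × 3.73253) = 1.728 + 0.171889 = 1.89989 m along the plane.
The resultant acts 1.09 + 0.171889 = 1.26189 m (along the plate) below the hinge at the top edge, so the moment about the hinge is M = F × 1.26189 = 49.9221 × 1.26189 = 62.9962 kN·m.

M ≈ 63.0 kN·m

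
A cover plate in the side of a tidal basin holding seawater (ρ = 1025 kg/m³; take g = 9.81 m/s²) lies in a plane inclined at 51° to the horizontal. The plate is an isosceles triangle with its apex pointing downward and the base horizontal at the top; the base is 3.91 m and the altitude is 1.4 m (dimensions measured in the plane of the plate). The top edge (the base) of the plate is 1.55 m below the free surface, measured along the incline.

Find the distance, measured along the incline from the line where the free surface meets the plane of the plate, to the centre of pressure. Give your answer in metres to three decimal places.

γ = ρg = 1025 × 9.81 / 1000 = 10.05525 kN/m³.
Let θ = 51° be the plate's angle to the horizontal; measure y along the incline from where the plane meets the free surface. Vertical depth h = y·sinθ with sinθ = 0.777146.
With the apex down, the centroid sits h/3 = 1.4/3 = 0.466667 m below the base (the top edge), so y_c = 1.55 + 0.466667 = 2.01667 m and h_c = 2.01667 × 0.777146 = 1.56725 m.
A = ½ × 3.91 × 1.4 = 2.737 m².
Resultant F = γ·h_c·A = 10.05525 × 1.56725 × 2.737 = 43.1326 kN.
I_c = b·h³/36 = 3.91 × 1.4³/36 = 0.298029 m⁴.
Centre of pressure: y_p = y_c + I_c/(y_c·A) = 2.01667 + 0.298029/(2.01667 × 2.737) = 2.01667 + 0.0539944 = 2.07066 m along the plane.

y_p = 2.071 m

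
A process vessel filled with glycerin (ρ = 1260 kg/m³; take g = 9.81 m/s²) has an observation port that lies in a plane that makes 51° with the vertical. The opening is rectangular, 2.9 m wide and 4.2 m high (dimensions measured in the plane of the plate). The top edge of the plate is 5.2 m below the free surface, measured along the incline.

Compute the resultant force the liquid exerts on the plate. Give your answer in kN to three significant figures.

γ = ρg = 1260 × 9.81 / 1000 = 12.3606 kN/m³.
The plate makes 51° with the vertical, i.e. θ = 90° − 51° = 39° to the horizontal. Measuring y along the incline from the free-surface line, vertical depth h = y·sinθ with sinθ = 0.629320.
The centroid lies 4.2/2 = 2.1 m below the top edge, so y_c = 5.2 + 2.1 = 7.3 m and h_c = 7.3 × 0.629320 = 4.59404 m.
A = 2.9 × 4.2 = 12.18 m².
Resultant F = γ·h_c·A = 12.3606 × 4.59404 × 12.18 = 691.642 kN.

F ≈ 692 kN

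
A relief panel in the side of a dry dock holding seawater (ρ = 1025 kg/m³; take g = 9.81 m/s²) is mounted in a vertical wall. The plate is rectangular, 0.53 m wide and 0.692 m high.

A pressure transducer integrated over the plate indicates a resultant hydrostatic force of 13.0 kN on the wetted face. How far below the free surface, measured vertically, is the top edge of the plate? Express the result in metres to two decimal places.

d_top ≈ 3.18 m

γ = ρg = 1025 × 9.81 / 1000 = 10.05525 kN/m³.
A = 0.53 × 0.692 = 0.36676 m².
From F = γ·h_c·A, the centroid depth is h_c = 13.0/(10.05525 × 0.36676) = 3.52508 m.
The centroid lies 0.692/2 = 0.346 m below the top edge, so the top edge sits at h_top = 3.52508 − 0.346 = 3.17908 m below the surface.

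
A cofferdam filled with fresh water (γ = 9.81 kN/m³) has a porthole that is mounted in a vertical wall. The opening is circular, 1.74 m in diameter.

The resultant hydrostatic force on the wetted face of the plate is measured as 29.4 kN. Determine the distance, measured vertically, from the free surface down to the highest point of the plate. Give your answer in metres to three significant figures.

γ = 9.81 kN/m³.
A = π(0.87)² = 2.37787 m².
From F = γ·h_c·A, the centroid depth is h_c = 29.4/(9.81 × 2.37787) = 1.26035 m.
The centroid is at the centre, 0.87 m below the top of the plate, so the highest point sits at h_top = 1.26035 − 0.87 = 0.39035 m below the surface.

d_top ≈ 0.390 m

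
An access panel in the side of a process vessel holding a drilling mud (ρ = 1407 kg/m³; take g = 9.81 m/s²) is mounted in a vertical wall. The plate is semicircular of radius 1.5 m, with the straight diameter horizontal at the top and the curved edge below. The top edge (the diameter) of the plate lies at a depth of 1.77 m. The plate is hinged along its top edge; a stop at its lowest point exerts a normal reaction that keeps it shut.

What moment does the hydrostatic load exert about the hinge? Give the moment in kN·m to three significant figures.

M ≈ 82.4 kN·m

γ = ρg = 1407 × 9.81 / 1000 = 13.80267 kN/m³.
The centroid of a semicircle lies 4r/(3π) = 0.63662 m from the diameter, here below the top edge, so the centroid depth is h_c = 1.77 + 0.63662 = 2.40662 m.
A = πr²/2 = π × 1.5²/2 = 3.53429 m².
Resultant F = γ·h_c·A = 13.80267 × 2.40662 × 3.53429 = 117.401 kN.
I_c = (π/8 − 8/(9π))·r⁴ = 0.109757 × 1.5⁴ = 0.555645 m⁴.
Centre of pressure: y_p = y_c + I_c/(y_c·A) = 2.40662 + 0.555645/(2.40662 × 3.53429) = 2.40662 + 0.0653262 = 2.47195 m along the plane.
The resultant acts 0.63662 + 0.0653262 = 0.701946 m (along the plate) below the hinge at the top edge, so the moment about the hinge is M = F × 0.701946 = 117.401 × 0.701946 = 82.4092 kN·m.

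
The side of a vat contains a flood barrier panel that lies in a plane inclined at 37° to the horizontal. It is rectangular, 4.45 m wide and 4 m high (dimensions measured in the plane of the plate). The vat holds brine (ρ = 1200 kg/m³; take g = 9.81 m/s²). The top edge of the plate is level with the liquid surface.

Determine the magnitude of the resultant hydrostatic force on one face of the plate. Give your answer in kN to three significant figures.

F ≈ 252 kN

γ = ρg = 1200 × 9.81 / 1000 = 11.772 kN/m³.
Let θ = 37° be the plate's angle to the horizontal; measure y along the incline from where the plane meets the free surface. Vertical depth h = y·sinθ with sinθ = 0.601815.
The centroid lies 4/2 = 2 m below the top edge, so y_c = 2 m and h_c = 2 × 0.601815 = 1.20363 m.
A = 4.45 × 4 = 17.8 m².
Resultant F = γ·h_c·A = 11.772 × 1.20363 × 17.8 = 252.211 kN.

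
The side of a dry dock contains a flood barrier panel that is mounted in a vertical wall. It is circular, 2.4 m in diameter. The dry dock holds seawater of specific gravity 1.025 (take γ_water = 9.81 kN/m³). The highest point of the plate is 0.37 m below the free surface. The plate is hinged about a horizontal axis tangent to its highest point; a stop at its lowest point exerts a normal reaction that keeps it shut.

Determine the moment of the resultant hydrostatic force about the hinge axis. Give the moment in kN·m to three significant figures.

γ = 1.025 × 9.81 = 10.05525 kN/m³.
The centroid is at the centre, 1.2 m below the top of the plate, so the centroid depth is h_c = 0.37 + 1.2 = 1.57 m.
A = π(1.2)² = 4.52389 m².
Resultant F = γ·h_c·A = 10.05525 × 1.57 × 4.52389 = 71.4175 kN.
I_c = πr⁴/4 = π × 1.2⁴/4 = 1.6286 m⁴.
Centre of pressure: y_p = y_c + I_c/(y_c·A) = 1.57 + 1.6286/(1.57 × 4.52389) = 1.57 + 0.229299 = 1.7993 m along the plane.
The resultant acts 1.2 + 0.229299 = 1.4293 m (along the plate) below the hinge at the top edge, so the moment about the hinge is M = F × 1.4293 = 71.4175 × 1.4293 = 102.077 kN·m.

M ≈ 102 kN·m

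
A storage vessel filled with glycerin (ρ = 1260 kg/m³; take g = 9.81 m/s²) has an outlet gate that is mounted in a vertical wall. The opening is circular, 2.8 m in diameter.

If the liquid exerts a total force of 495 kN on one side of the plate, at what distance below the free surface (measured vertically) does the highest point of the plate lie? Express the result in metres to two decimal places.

d_top ≈ 5.10 m

γ = ρg = 1260 × 9.81 / 1000 = 12.3606 kN/m³.
A = π(1.4)² = 6.15752 m².
From F = γ·h_c·A, the centroid depth is h_c = 495/(12.3606 × 6.15752) = 6.50369 m.
The centroid is at the centre, 1.4 m below the top of the plate, so the highest point sits at h_top = 6.50369 − 1.4 = 5.10369 m below the surface.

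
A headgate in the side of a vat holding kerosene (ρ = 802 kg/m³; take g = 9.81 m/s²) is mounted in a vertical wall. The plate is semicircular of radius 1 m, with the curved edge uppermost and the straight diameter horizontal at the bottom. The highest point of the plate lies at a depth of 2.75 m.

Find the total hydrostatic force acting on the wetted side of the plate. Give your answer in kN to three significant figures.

γ = ρg = 802 × 9.81 / 1000 = 7.86762 kN/m³.
The centroid lies 4r/(3π) = 0.424413 m above the diameter, so r − 4r/(3π) = 1 − 0.424413 = 0.575587 m below the topmost point, so the centroid depth is h_c = 2.75 + 0.575587 = 3.32559 m.
A = πr²/2 = π × 1²/2 = 1.5708 m².
Resultant F = γ·h_c·A = 7.86762 × 3.32559 × 1.5708 = 41.0992 kN.

F ≈ 41.1 kN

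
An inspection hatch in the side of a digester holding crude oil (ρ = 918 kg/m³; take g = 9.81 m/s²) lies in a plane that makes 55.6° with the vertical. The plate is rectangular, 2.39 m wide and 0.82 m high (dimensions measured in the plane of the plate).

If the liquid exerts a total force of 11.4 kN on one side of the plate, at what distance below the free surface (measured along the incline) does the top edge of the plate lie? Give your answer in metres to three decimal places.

γ = ρg = 918 × 9.81 / 1000 = 9.00558 kN/m³.
A = 2.39 × 0.82 = 1.9598 m².
From F = γ·h_c·A, the centroid depth is h_c = 11.4/(9.00558 × 1.9598) = 0.645924 m.
The plate makes 55.6° with the vertical, i.e. θ = 90° − 55.6° = 34.4° to the horizontal. Measuring y along the incline from the free-surface line, vertical depth h = y·sinθ with sinθ = 0.564967.
Along the incline, y_c = h_c/sinθ = 0.645924/0.564967 = 1.1433 m.
The centroid lies 0.82/2 = 0.41 m below the top edge, so the top edge sits at y_top = 1.1433 − 0.41 = 0.7333 m along the incline.

y_top ≈ 0.733 m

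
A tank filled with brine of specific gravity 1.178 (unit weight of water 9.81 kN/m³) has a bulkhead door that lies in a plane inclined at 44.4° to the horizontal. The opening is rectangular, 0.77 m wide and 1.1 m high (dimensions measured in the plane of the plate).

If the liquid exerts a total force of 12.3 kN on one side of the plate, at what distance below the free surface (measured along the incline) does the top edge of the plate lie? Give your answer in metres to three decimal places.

y_top ≈ 1.246 m

γ = 1.178 × 9.81 = 11.55618 kN/m³.
A = 0.77 × 1.1 = 0.847 m².
From F = γ·h_c·A, the centroid depth is h_c = 12.3/(11.55618 × 0.847) = 1.25663 m.
Let θ = 44.4° be the plate's angle to the horizontal; measure y along the incline from where the plane meets the free surface. Vertical depth h = y·sinθ with sinθ = 0.699663.
Along the incline, y_c = h_c/sinθ = 1.25663/0.699663 = 1.79605 m.
The centroid lies 1.1/2 = 0.55 m below the top edge, so the top edge sits at y_top = 1.79605 − 0.55 = 1.24605 m along the incline.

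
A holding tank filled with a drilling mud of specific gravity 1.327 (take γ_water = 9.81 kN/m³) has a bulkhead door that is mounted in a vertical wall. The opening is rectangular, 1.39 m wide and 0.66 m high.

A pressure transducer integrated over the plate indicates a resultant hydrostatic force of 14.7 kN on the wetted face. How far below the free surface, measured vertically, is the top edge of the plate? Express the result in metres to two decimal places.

γ = 1.327 × 9.81 = 13.01787 kN/m³.
A = 1.39 × 0.66 = 0.9174 m².
From F = γ·h_c·A, the centroid depth is h_c = 14.7/(13.01787 × 0.9174) = 1.23089 m.
The centroid lies 0.66/2 = 0.33 m below the top edge, so the top edge sits at h_top = 1.23089 − 0.33 = 0.90089 m below the surface.

d_top ≈ 0.90 m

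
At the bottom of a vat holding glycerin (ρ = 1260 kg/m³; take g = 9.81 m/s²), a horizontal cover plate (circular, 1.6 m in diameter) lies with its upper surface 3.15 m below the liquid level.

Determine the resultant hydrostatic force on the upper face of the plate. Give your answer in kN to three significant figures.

F ≈ 78.3 kN

γ = ρg = 1260 × 9.81 / 1000 = 12.3606 kN/m³.
The plate is horizontal, so pressure is uniform at p = γ·h = 12.3606 × 3.15 = 38.9359 kN/m².
A = π(0.8)² = 2.01062 m².
F = p·A = 38.9359 × 2.01062 = 78.2853 kN.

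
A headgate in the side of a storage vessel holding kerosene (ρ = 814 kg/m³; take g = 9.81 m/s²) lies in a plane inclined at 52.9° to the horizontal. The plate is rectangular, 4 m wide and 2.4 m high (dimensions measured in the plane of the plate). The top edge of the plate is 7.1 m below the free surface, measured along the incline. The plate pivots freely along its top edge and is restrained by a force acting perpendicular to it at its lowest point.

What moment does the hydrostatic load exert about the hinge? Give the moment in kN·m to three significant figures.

M ≈ 638 kN·m

γ = ρg = 814 × 9.81 / 1000 = 7.98534 kN/m³.
Let θ = 52.9° be the plate's angle to the horizontal; measure y along the incline from where the plane meets the free surface. Vertical depth h = y·sinθ with sinθ = 0.797584.
The centroid lies 2.4/2 = 1.2 m below the top edge, so y_c = 7.1 + 1.2 = 8.3 m and h_c = 8.3 × 0.797584 = 6.61995 m.
A = 4 × 2.4 = 9.6 m².
Resultant F = γ·h_c·A = 7.98534 × 6.61995 × 9.6 = 507.48 kN.
I_c = b·h³/12 = 4 × 2.4³/12 = 4.608 m⁴.
Centre of pressure: y_p = y_c + I_c/(y_c·A) = 8.3 + 4.608/(8.3 × 9.6) = 8.3 + 0.0578313 = 8.35783 m along the plane.
The resultant acts 1.2 + 0.0578313 = 1.25783 m (along the plate) below the hinge at the top edge, so the moment about the hinge is M = F × 1.25783 = 507.48 × 1.25783 = 638.324 kN·m.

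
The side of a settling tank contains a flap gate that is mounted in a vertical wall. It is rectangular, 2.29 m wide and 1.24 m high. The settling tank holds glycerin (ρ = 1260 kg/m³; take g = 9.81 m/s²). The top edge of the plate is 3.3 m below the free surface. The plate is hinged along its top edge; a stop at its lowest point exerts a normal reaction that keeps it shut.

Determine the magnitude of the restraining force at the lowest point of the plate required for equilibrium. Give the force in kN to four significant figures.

γ = ρg = 1260 × 9.81 / 1000 = 12.3606 kN/m³.
The centroid lies 1.24/2 = 0.62 m below the top edge, so the centroid depth is h_c = 3.3 + 0.62 = 3.92 m.
A = 2.29 × 1.24 = 2.8396 m².
Resultant F = γ·h_c·A = 12.3606 × 3.92 × 2.8396 = 137.589 kN.
I_c = b·h³/12 = 2.29 × 1.24³/12 = 0.363847 m⁴.
Centre of pressure: y_p = y_c + I_c/(y_c·A) = 3.92 + 0.363847/(3.92 × 2.8396) = 3.92 + 0.032687 = 3.95269 m along the plane.
The resultant acts 0.62 + 0.032687 = 0.652687 m (along the plate) below the hinge at the top edge, so the moment about the hinge is M = F × 0.652687 = 137.589 × 0.652687 = 89.8026 kN·m.
A normal force at the bottom, 1.24 m from the hinge, must supply this moment: P = 89.8026/1.24 = 72.4215 kN.

P ≈ 72.42 kN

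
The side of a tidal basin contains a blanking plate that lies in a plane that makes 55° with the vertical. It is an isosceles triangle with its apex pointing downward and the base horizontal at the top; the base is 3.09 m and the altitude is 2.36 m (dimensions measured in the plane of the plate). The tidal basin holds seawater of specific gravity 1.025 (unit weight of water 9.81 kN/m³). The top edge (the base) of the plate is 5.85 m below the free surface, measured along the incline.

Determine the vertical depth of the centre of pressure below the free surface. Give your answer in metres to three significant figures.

h_p = 3.83 m

γ = 1.025 × 9.81 = 10.05525 kN/m³.
The plate makes 55° with the vertical, i.e. θ = 90° − 55° = 35° to the horizontal. Measuring y along the incline from the free-surface line, vertical depth h = y·sinθ with sinθ = 0.573576.
With the apex down, the centroid sits h/3 = 2.36/3 = 0.786667 m below the base (the top edge), so y_c = 5.85 + 0.786667 = 6.63667 m and h_c = 6.63667 × 0.573576 = 3.80663 m.
A = ½ × 3.09 × 2.36 = 3.6462 m².
Resultant F = γ·h_c·A = 10.05525 × 3.80663 × 3.6462 = 139.564 kN.
I_c = b·h³/36 = 3.09 × 2.36³/36 = 1.12822 m⁴.
Centre of pressure: y_p = y_c + I_c/(y_c·A) = 6.63667 + 1.12822/(6.63667 × 3.6462) = 6.63667 + 0.0466233 = 6.68329 m along the plane.
Vertically, h_p = y_p·sinθ = 6.68329 × 0.573576 = 3.83337 m.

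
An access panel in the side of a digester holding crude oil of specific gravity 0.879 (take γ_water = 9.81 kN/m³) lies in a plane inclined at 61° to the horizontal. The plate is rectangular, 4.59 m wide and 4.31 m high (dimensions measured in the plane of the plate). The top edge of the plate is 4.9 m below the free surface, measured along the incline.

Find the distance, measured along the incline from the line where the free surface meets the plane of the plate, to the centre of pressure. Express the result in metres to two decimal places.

γ = 0.879 × 9.81 = 8.62299 kN/m³.
Let θ = 61° be the plate's angle to the horizontal; measure y along the incline from where the plane meets the free surface. Vertical depth h = y·sinθ with sinθ = 0.874620.
The centroid lies 4.31/2 = 2.155 m below the top edge, so y_c = 4.9 + 2.155 = 7.055 m and h_c = 7.055 × 0.874620 = 6.17044 m.
A = 4.59 × 4.31 = 19.7829 m².
Resultant F = γ·h_c·A = 8.62299 × 6.17044 × 19.7829 = 1052.6 kN.
I_c = b·h³/12 = 4.59 × 4.31³/12 = 30.6241 m⁴.
Centre of pressure: y_p = y_c + I_c/(y_c·A) = 7.055 + 30.6241/(7.055 × 19.7829) = 7.055 + 0.21942 = 7.27442 m along the plane.

y_p = 7.27 m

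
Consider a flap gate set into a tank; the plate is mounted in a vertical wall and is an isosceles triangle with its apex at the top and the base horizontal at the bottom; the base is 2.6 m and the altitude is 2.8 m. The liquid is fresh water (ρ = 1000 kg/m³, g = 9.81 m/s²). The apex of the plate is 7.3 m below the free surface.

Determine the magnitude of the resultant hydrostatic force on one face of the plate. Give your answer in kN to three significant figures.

γ = ρg = 1000 × 9.81 = 9810 N/m³ = 9.81 kN/m³.
With the apex up, the centroid sits 2h/3 = 2 × 2.8/3 = 1.86667 m below the apex, so the centroid depth is h_c = 7.3 + 1.86667 = 9.16667 m.
A = ½ × 2.6 × 2.8 = 3.64 m².
Resultant F = γ·h_c·A = 9.81 × 9.16667 × 3.64 = 327.327 kN.

F ≈ 327 kN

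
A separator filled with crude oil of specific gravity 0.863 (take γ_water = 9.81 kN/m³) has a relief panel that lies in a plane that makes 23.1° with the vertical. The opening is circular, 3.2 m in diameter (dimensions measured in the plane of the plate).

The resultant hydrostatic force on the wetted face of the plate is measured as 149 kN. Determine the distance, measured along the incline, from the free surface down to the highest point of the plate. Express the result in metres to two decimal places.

γ = 0.863 × 9.81 = 8.46603 kN/m³.
A = π(1.6)² = 8.04248 m².
From F = γ·h_c·A, the centroid depth is h_c = 149/(8.46603 × 8.04248) = 2.18835 m.
The plate makes 23.1° with the vertical, i.e. θ = 90° − 23.1° = 66.9° to the horizontal. Measuring y along the incline from the free-surface line, vertical depth h = y·sinθ with sinθ = 0.919821.
Along the incline, y_c = h_c/sinθ = 2.18835/0.919821 = 2.3791 m.
The centroid is at the centre, 1.6 m below the top of the plate, so the highest point sits at y_top = 2.3791 − 1.6 = 0.7791 m along the incline.

y_top ≈ 0.78 m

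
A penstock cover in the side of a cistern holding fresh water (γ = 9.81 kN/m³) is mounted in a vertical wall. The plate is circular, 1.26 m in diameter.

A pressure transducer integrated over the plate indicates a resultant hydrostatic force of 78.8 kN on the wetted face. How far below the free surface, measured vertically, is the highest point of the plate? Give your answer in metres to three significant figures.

d_top ≈ 5.81 m

γ = 9.81 kN/m³.
A = π(0.63)² = 1.2469 m².
From F = γ·h_c·A, the centroid depth is h_c = 78.8/(9.81 × 1.2469) = 6.44207 m.
The centroid is at the centre, 0.63 m below the top of the plate, so the highest point sits at h_top = 6.44207 − 0.63 = 5.81207 m below the surface.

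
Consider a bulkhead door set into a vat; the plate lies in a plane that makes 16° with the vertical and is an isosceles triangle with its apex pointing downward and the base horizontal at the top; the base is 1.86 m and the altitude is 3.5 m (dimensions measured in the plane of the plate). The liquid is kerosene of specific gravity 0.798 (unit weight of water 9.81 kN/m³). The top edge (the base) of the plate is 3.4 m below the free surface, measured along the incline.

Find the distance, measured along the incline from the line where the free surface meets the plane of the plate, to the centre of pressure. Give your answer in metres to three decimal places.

y_p = 4.716 m

γ = 0.798 × 9.81 = 7.82838 kN/m³.
The plate makes 16° with the vertical, i.e. θ = 90° − 16° = 74° to the horizontal. Measuring y along the incline from the free-surface line, vertical depth h = y·sinθ with sinθ = 0.961262.
With the apex down, the centroid sits h/3 = 3.5/3 = 1.16667 m below the base (the top edge), so y_c = 3.4 + 1.16667 = 4.56667 m and h_c = 4.56667 × 0.961262 = 4.38977 m.
A = ½ × 1.86 × 3.5 = 3.255 m².
Resultant F = γ·h_c·A = 7.82838 × 4.38977 × 3.255 = 111.857 kN.
I_c = b·h³/36 = 1.86 × 3.5³/36 = 2.21521 m⁴.
Centre of pressure: y_p = y_c + I_c/(y_c·A) = 4.56667 + 2.21521/(4.56667 × 3.255) = 4.56667 + 0.149027 = 4.7157 m along the plane.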